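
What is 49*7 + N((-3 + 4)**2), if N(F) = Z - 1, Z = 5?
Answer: 347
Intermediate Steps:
N(F) = 4 (N(F) = 5 - 1 = 4)
49*7 + N((-3 + 4)**2) = 49*7 + 4 = 343 + 4 = 347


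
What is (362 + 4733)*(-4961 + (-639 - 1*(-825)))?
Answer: -24328625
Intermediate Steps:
(362 + 4733)*(-4961 + (-639 - 1*(-825))) = 5095*(-4961 + (-639 + 825)) = 5095*(-4961 + 186) = 5095*(-4775) = -24328625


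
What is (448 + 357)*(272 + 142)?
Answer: 333270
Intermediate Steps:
(448 + 357)*(272 + 142) = 805*414 = 333270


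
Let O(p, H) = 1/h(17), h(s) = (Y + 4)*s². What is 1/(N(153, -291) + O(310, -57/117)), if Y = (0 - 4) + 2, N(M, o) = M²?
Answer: 578/13530403 ≈ 4.2719e-5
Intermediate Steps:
Y = -2 (Y = -4 + 2 = -2)
h(s) = 2*s² (h(s) = (-2 + 4)*s² = 2*s²)
O(p, H) = 1/578 (O(p, H) = 1/(2*17²) = 1/(2*289) = 1/578)
1/(N(153, -291) + O(310, -57/117)) = 1/(153² + 1/578) = 1/(23409 + 1/578) = 1/(13530403/578) = 578/13530403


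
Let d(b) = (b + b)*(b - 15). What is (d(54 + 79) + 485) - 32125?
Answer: -252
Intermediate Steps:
d(b) = 2*b*(-15 + b) (d(b) = (2*b)*(-15 + b) = 2*b*(-15 + b))
(d(54 + 79) + 485) - 32125 = (2*(54 + 79)*(-15 + (54 + 79)) + 485) - 32125 = (2*133*(-15 + 133) + 485) - 32125 = (2*133*118 + 485) - 32125 = (31388 + 485) - 32125 = 31873 - 32125 = -252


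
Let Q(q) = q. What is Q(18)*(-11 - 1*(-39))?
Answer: 504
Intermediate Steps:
Q(18)*(-11 - 1*(-39)) = 18*(-11 - 1*(-39)) = 18*(-11 + 39) = 18*28 = 504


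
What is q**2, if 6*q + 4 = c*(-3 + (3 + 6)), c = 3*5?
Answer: 1849/9 ≈ 205.44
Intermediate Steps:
c = 15
q = 43/3 (q = -2/3 + (15*(-3 + (3 + 6)))/6 = -2/3 + (15*(-3 + 9))/6 = -2/3 + (15*6)/6 = -2/3 + (1/6)*90 = -2/3 + 15 = 43/3 ≈ 14.333)
q**2 = (43/3)**2 = 1849/9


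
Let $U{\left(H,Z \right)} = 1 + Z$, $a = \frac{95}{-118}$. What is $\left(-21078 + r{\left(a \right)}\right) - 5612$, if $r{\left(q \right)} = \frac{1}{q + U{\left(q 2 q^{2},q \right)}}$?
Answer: $- \frac{960899}{36} \approx -26692.0$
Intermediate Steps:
$a = - \frac{95}{118}$ ($a = 95 \left(- \frac{1}{118}\right) = - \frac{95}{118} \approx -0.80508$)
$r{\left(q \right)} = \frac{1}{1 + 2 q}$ ($r{\left(q \right)} = \frac{1}{q + \left(1 + q\right)} = \frac{1}{1 + 2 q}$)
$\left(-21078 + r{\left(a \right)}\right) - 5612 = \left(-21078 + \frac{1}{1 + 2 \left(- \frac{95}{118}\right)}\right) - 5612 = \left(-21078 + \frac{1}{1 - \frac{95}{59}}\right) - 5612 = \left(-21078 + \frac{1}{- \frac{36}{59}}\right) - 5612 = \left(-21078 - \frac{59}{36}\right) - 5612 = - \frac{758867}{36} - 5612 = - \frac{960899}{36}$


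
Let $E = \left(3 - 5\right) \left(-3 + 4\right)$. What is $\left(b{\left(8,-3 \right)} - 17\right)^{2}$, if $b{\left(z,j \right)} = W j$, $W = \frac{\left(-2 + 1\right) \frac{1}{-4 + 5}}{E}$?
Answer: $\frac{1369}{4} \approx 342.25$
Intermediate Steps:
$E = -2$ ($E = \left(-2\right) 1 = -2$)
$W = \frac{1}{2}$ ($W = \frac{\left(-2 + 1\right) \frac{1}{-4 + 5}}{-2} = - 1^{-1} \left(- \frac{1}{2}\right) = \left(-1\right) 1 \left(- \frac{1}{2}\right) = \left(-1\right) \left(- \frac{1}{2}\right) = \frac{1}{2} \approx 0.5$)
$b{\left(z,j \right)} = \frac{j}{2}$
$\left(b{\left(8,-3 \right)} - 17\right)^{2} = \left(\frac{1}{2} \left(-3\right) - 17\right)^{2} = \left(- \frac{3}{2} - 17\right)^{2} = \left(- \frac{37}{2}\right)^{2} = \frac{1369}{4}$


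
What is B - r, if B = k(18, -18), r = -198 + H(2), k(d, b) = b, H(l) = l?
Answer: 178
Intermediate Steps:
r = -196 (r = -198 + 2 = -196)
B = -18
B - r = -18 - 1*(-196) = -18 + 196 = 178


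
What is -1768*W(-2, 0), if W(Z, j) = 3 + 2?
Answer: -8840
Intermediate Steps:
W(Z, j) = 5
-1768*W(-2, 0) = -1768*5 = -8840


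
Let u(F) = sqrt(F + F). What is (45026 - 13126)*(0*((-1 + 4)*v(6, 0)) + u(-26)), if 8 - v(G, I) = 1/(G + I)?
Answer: 63800*I*sqrt(13) ≈ 2.3003e+5*I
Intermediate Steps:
u(F) = sqrt(2)*sqrt(F) (u(F) = sqrt(2*F) = sqrt(2)*sqrt(F))
v(G, I) = 8 - 1/(G + I)
(45026 - 13126)*(0*((-1 + 4)*v(6, 0)) + u(-26)) = (45026 - 13126)*(0*((-1 + 4)*((-1 + 8*6 + 8*0)/(6 + 0))) + sqrt(2)*sqrt(-26)) = 31900*(0*(3*((-1 + 48 + 0)/6)) + sqrt(2)*(I*sqrt(26))) = 31900*(0*(3*((1/6)*47)) + 2*I*sqrt(13)) = 31900*(0*(3*(47/6)) + 2*I*sqrt(13)) = 31900*(0*(47/2) + 2*I*sqrt(13)) = 31900*(0 + 2*I*sqrt(13)) = 31900*(2*I*sqrt(13)) = 63800*I*sqrt(13)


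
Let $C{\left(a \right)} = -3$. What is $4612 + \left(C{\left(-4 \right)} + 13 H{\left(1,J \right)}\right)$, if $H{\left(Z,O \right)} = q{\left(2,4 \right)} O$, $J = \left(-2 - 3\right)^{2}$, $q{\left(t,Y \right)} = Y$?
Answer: $5909$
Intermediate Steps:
$J = 25$ ($J = \left(-5\right)^{2} = 25$)
$H{\left(Z,O \right)} = 4 O$
$4612 + \left(C{\left(-4 \right)} + 13 H{\left(1,J \right)}\right) = 4612 - \left(3 - 13 \cdot 4 \cdot 25\right) = 4612 + \left(-3 + 13 \cdot 100\right) = 4612 + \left(-3 + 1300\right) = 4612 + 1297 = 5909$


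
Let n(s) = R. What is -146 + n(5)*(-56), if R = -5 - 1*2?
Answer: 246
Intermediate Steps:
R = -7 (R = -5 - 2 = -7)
n(s) = -7
-146 + n(5)*(-56) = -146 - 7*(-56) = -146 + 392 = 246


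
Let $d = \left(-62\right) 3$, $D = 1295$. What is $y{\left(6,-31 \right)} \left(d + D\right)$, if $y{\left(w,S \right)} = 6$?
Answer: $6654$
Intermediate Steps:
$d = -186$
$y{\left(6,-31 \right)} \left(d + D\right) = 6 \left(-186 + 1295\right) = 6 \cdot 1109 = 6654$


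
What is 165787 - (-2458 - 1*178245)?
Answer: 346490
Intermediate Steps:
165787 - (-2458 - 1*178245) = 165787 - (-2458 - 178245) = 165787 - 1*(-180703) = 165787 + 180703 = 346490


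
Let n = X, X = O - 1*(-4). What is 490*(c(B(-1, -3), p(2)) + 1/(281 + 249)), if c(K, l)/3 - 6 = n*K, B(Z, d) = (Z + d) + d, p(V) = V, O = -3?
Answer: -77861/53 ≈ -1469.1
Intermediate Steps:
B(Z, d) = Z + 2*d
X = 1 (X = -3 - 1*(-4) = -3 + 4 = 1)
n = 1
c(K, l) = 18 + 3*K (c(K, l) = 18 + 3*(1*K) = 18 + 3*K)
490*(c(B(-1, -3), p(2)) + 1/(281 + 249)) = 490*((18 + 3*(-1 + 2*(-3))) + 1/(281 + 249)) = 490*((18 + 3*(-1 - 6)) + 1/530) = 490*((18 + 3*(-7)) + 1/530) = 490*((18 - 21) + 1/530) = 490*(-3 + 1/530) = 490*(-1589/530) = -77861/53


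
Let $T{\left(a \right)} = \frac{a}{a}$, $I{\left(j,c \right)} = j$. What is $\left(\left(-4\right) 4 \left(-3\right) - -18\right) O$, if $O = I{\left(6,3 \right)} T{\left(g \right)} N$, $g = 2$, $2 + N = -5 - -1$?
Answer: $-2376$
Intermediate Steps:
$N = -6$ ($N = -2 - 4 = -6$)
$T{\left(a \right)} = 1$
$O = -36$ ($O = 6 \cdot 1 \left(-6\right) = 6 \left(-6\right) = -36$)
$\left(\left(-4\right) 4 \left(-3\right) - -18\right) O = \left(\left(-4\right) 4 \left(-3\right) - -18\right) \left(-36\right) = \left(\left(-16\right) \left(-3\right) + 18\right) \left(-36\right) = \left(48 + 18\right) \left(-36\right) = 66 \left(-36\right) = -2376$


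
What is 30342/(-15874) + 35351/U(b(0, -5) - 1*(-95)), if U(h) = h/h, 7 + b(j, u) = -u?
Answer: 280565716/7937 ≈ 35349.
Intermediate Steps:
b(j, u) = -7 - u
U(h) = 1
30342/(-15874) + 35351/U(b(0, -5) - 1*(-95)) = 30342/(-15874) + 35351/1 = 30342*(-1/15874) + 35351*1 = -15171/7937 + 35351 = 280565716/7937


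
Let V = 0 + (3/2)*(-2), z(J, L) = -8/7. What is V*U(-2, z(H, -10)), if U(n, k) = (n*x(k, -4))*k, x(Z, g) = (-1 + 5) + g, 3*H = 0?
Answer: 0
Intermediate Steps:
H = 0 (H = (⅓)*0 = 0)
x(Z, g) = 4 + g
z(J, L) = -8/7 (z(J, L) = -8*⅐ = -8/7)
U(n, k) = 0 (U(n, k) = (n*(4 - 4))*k = (n*0)*k = 0*k = 0)
V = -3 (V = 0 + (3*(½))*(-2) = 0 + (3/2)*(-2) = 0 - 3 = -3)
V*U(-2, z(H, -10)) = -3*0 = 0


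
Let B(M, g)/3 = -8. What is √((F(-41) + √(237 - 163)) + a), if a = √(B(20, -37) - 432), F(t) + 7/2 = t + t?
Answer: √(-342 + 4*√74 + 8*I*√114)/2 ≈ 1.2062 + 8.8517*I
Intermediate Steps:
B(M, g) = -24 (B(M, g) = 3*(-8) = -24)
F(t) = -7/2 + 2*t (F(t) = -7/2 + (t + t) = -7/2 + 2*t)
a = 2*I*√114 (a = √(-24 - 432) = √(-456) = 2*I*√114 ≈ 21.354*I)
√((F(-41) + √(237 - 163)) + a) = √(((-7/2 + 2*(-41)) + √(237 - 163)) + 2*I*√114) = √(((-7/2 - 82) + √74) + 2*I*√114) = √((-171/2 + √74) + 2*I*√114) = √(-171/2 + √74 + 2*I*√114)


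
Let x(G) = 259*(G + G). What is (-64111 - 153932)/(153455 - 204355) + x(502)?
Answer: 13236050443/50900 ≈ 2.6004e+5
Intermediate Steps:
x(G) = 518*G (x(G) = 259*(2*G) = 518*G)
(-64111 - 153932)/(153455 - 204355) + x(502) = (-64111 - 153932)/(153455 - 204355) + 518*502 = -218043/(-50900) + 260036 = -218043*(-1/50900) + 260036 = 218043/50900 + 260036 = 13236050443/50900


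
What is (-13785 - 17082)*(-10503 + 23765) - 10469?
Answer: -409368623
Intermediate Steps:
(-13785 - 17082)*(-10503 + 23765) - 10469 = -30867*13262 - 10469 = -409358154 - 10469 = -409368623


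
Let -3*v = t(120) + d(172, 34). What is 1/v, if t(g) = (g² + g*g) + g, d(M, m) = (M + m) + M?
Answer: -1/9766 ≈ -0.00010240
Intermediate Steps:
d(M, m) = m + 2*M
t(g) = g + 2*g² (t(g) = (g² + g²) + g = 2*g² + g = g + 2*g²)
v = -9766 (v = -(120*(1 + 2*120) + (34 + 2*172))/3 = -(120*(1 + 240) + (34 + 344))/3 = -(120*241 + 378)/3 = -(28920 + 378)/3 = -⅓*29298 = -9766)
1/v = 1/(-9766) = -1/9766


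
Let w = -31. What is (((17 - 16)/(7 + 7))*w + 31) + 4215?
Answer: 59413/14 ≈ 4243.8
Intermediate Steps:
(((17 - 16)/(7 + 7))*w + 31) + 4215 = (((17 - 16)/(7 + 7))*(-31) + 31) + 4215 = ((1/14)*(-31) + 31) + 4215 = (-31/14 + 31) + 4215 = 403/14 + 4215 = 59413/14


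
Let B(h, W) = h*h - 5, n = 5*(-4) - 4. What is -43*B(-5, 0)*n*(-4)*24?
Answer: -1981440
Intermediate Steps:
n = -24 (n = -20 - 4 = -24)
B(h, W) = -5 + h² (B(h, W) = h² - 5 = -5 + h²)
-43*B(-5, 0)*n*(-4)*24 = -43*(-5 + (-5)²)*(-24)*(-4)*24 = -43*(-5 + 25)*(-24)*(-4)*24 = -43*20*(-24)*(-4)*24 = -(-20640)*(-4)*24 = -43*1920*24 = -82560*24 = -1981440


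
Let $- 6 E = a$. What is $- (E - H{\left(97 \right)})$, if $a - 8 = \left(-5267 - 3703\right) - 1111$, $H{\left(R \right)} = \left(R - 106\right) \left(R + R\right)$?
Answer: $- \frac{20549}{6} \approx -3424.8$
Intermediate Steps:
$H{\left(R \right)} = 2 R \left(-106 + R\right)$ ($H{\left(R \right)} = \left(-106 + R\right) 2 R = 2 R \left(-106 + R\right)$)
$a = -10073$ ($a = 8 - 10081 = -10073$)
$E = \frac{10073}{6}$ ($E = \left(- \frac{1}{6}\right) \left(-10073\right) = \frac{10073}{6} \approx 1678.8$)
$- (E - H{\left(97 \right)}) = - (\frac{10073}{6} - 2 \cdot 97 \left(-106 + 97\right)) = - (\frac{10073}{6} - 2 \cdot 97 \left(-9\right)) = - (\frac{10073}{6} - -1746) = - (\frac{10073}{6} + 1746) = \left(-1\right) \frac{20549}{6} = - \frac{20549}{6}$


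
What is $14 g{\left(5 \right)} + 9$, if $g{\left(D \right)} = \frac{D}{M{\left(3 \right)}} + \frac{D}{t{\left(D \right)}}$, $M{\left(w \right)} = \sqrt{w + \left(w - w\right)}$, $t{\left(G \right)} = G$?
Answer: $23 + \frac{70 \sqrt{3}}{3} \approx 63.415$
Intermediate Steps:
$M{\left(w \right)} = \sqrt{w}$ ($M{\left(w \right)} = \sqrt{w + 0} = \sqrt{w}$)
$g{\left(D \right)} = 1 + \frac{D \sqrt{3}}{3}$ ($g{\left(D \right)} = \frac{D}{\sqrt{3}} + \frac{D}{D} = D \frac{\sqrt{3}}{3} + 1 = \frac{D \sqrt{3}}{3} + 1 = 1 + \frac{D \sqrt{3}}{3}$)
$14 g{\left(5 \right)} + 9 = 14 \left(1 + \frac{1}{3} \cdot 5 \sqrt{3}\right) + 9 = 14 \left(1 + \frac{5 \sqrt{3}}{3}\right) + 9 = \left(14 + \frac{70 \sqrt{3}}{3}\right) + 9 = 23 + \frac{70 \sqrt{3}}{3}$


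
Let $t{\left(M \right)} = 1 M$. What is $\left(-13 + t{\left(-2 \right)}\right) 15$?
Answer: $-225$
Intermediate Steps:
$t{\left(M \right)} = M$
$\left(-13 + t{\left(-2 \right)}\right) 15 = \left(-13 - 2\right) 15 = \left(-15\right) 15 = -225$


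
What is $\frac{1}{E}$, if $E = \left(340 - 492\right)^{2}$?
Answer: $\frac{1}{23104} \approx 4.3283 \cdot 10^{-5}$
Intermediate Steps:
$E = 23104$ ($E = \left(-152\right)^{2} = 23104$)
$\frac{1}{E} = \frac{1}{23104}$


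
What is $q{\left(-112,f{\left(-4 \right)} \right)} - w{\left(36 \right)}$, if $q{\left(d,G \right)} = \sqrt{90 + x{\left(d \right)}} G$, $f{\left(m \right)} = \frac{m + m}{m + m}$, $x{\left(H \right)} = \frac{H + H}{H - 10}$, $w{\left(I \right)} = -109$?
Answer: $109 + \frac{\sqrt{341722}}{61} \approx 118.58$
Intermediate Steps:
$x{\left(H \right)} = \frac{2 H}{-10 + H}$
$f{\left(m \right)} = 1$ ($f{\left(m \right)} = \frac{2 m}{2 m} = 2 m \frac{1}{2 m} = 1$)
$q{\left(d,G \right)} = G \sqrt{90 + \frac{2 d}{-10 + d}}$ ($q{\left(d,G \right)} = \sqrt{90 + \frac{2 d}{-10 + d}} G = G \sqrt{90 + \frac{2 d}{-10 + d}}$)
$q{\left(-112,f{\left(-4 \right)} \right)} - w{\left(36 \right)} = 2 \cdot 1 \sqrt{\frac{-225 + 23 \left(-112\right)}{-10 - 112}} - -109 = 2 \cdot 1 \sqrt{\frac{-225 - 2576}{-122}} + 109 = 2 \cdot 1 \sqrt{\left(- \frac{1}{122}\right) \left(-2801\right)} + 109 = 2 \cdot 1 \sqrt{\frac{2801}{122}} + 109 = 2 \cdot 1 \frac{\sqrt{341722}}{122} + 109 = \frac{\sqrt{341722}}{61} + 109 = 109 + \frac{\sqrt{341722}}{61}$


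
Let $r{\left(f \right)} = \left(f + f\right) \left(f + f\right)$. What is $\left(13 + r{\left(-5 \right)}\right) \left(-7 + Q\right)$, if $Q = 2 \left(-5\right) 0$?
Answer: $-791$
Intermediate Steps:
$Q = 0$ ($Q = \left(-10\right) 0 = 0$)
$r{\left(f \right)} = 4 f^{2}$ ($r{\left(f \right)} = 2 f 2 f = 4 f^{2}$)
$\left(13 + r{\left(-5 \right)}\right) \left(-7 + Q\right) = \left(13 + 4 \left(-5\right)^{2}\right) \left(-7 + 0\right) = \left(13 + 4 \cdot 25\right) \left(-7\right) = \left(13 + 100\right) \left(-7\right) = 113 \left(-7\right) = -791$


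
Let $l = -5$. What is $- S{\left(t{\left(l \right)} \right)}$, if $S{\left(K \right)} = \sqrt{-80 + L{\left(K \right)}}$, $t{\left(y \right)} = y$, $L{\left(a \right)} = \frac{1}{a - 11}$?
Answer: $- \frac{i \sqrt{1281}}{4} \approx - 8.9478 i$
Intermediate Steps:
$L{\left(a \right)} = \frac{1}{-11 + a}$
$S{\left(K \right)} = \sqrt{-80 + \frac{1}{-11 + K}}$
$- S{\left(t{\left(l \right)} \right)} = - \sqrt{\frac{881 - -400}{-11 - 5}} = - \sqrt{\frac{881 + 400}{-16}} = - \sqrt{\left(- \frac{1}{16}\right) 1281} = - \sqrt{- \frac{1281}{16}} = - \frac{i \sqrt{1281}}{4}$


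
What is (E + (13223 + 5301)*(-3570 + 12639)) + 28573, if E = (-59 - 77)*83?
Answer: 168011441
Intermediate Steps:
E = -11288 (E = -136*83 = -11288)
(E + (13223 + 5301)*(-3570 + 12639)) + 28573 = (-11288 + (13223 + 5301)*(-3570 + 12639)) + 28573 = (-11288 + 18524*9069) + 28573 = (-11288 + 167994156) + 28573 = 167982868 + 28573 = 168011441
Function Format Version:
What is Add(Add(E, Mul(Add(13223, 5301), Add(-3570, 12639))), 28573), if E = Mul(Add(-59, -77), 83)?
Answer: 168011441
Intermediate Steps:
E = -11288 (E = Mul(-136, 83) = -11288)
Add(Add(E, Mul(Add(13223, 5301), Add(-3570, 12639))), 28573) = Add(Add(-11288, Mul(Add(13223, 5301), Add(-3570, 12639))), 28573) = Add(Add(-11288, Mul(18524, 9069)), 28573) = Add(Add(-11288, 167994156), 28573) = Add(167982868, 28573) = 168011441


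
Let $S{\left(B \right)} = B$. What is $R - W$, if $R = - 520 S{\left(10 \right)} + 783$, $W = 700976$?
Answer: $-705393$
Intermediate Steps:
$R = -4417$ ($R = \left(-520\right) 10 + 783 = -5200 + 783 = -4417$)
$R - W = -4417 - 700976 = -705393$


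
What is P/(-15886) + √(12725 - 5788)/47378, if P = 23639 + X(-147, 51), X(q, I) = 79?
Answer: -11859/7943 + √6937/47378 ≈ -1.4913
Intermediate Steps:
P = 23718 (P = 23639 + 79 = 23718)
P/(-15886) + √(12725 - 5788)/47378 = 23718/(-15886) + √(12725 - 5788)/47378 = 23718*(-1/15886) + √6937*(1/47378) = -11859/7943 + √6937/47378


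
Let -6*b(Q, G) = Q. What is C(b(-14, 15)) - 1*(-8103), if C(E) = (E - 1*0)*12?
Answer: 8131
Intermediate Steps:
b(Q, G) = -Q/6
C(E) = 12*E (C(E) = (E + 0)*12 = E*12 = 12*E)
C(b(-14, 15)) - 1*(-8103) = 12*(-1/6*(-14)) - 1*(-8103) = 12*(7/3) + 8103 = 28 + 8103 = 8131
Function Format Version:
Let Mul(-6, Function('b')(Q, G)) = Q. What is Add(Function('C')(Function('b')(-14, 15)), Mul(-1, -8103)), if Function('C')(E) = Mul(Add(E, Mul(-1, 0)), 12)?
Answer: 8131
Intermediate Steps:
Function('b')(Q, G) = Mul(Rational(-1, 6), Q)
Function('C')(E) = Mul(12, E) (Function('C')(E) = Mul(Add(E, 0), 12) = Mul(E, 12) = Mul(12, E))
Add(Function('C')(Function('b')(-14, 15)), Mul(-1, -8103)) = Add(Mul(12, Mul(Rational(-1, 6), -14)), Mul(-1, -8103)) = Add(Mul(12, Rational(7, 3)), 8103) = Add(28, 8103) = 8131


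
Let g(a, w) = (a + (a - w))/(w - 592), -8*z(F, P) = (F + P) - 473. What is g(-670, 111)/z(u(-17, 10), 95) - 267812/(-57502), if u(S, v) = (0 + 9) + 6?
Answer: 23714130926/5020010853 ≈ 4.7239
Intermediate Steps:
u(S, v) = 15 (u(S, v) = 9 + 6 = 15)
z(F, P) = 473/8 - F/8 - P/8 (z(F, P) = -((F + P) - 473)/8 = -(-473 + F + P)/8 = 473/8 - F/8 - P/8)
g(a, w) = (-w + 2*a)/(-592 + w)
g(-670, 111)/z(u(-17, 10), 95) - 267812/(-57502) = ((-1*111 + 2*(-670))/(-592 + 111))/(473/8 - 1/8*15 - 1/8*95) - 267812/(-57502) = ((-111 - 1340)/(-481))/(473/8 - 15/8 - 95/8) - 267812*(-1/57502) = (-1/481*(-1451))/(363/8) + 133906/28751 = (1451/481)*(8/363) + 133906/28751 = 11608/174603 + 133906/28751 = 23714130926/5020010853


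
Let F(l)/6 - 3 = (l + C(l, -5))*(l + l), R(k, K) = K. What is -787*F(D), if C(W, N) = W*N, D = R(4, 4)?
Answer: 590250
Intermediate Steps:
D = 4
C(W, N) = N*W
F(l) = 18 - 48*l² (F(l) = 18 + 6*((l - 5*l)*(l + l)) = 18 + 6*((-4*l)*(2*l)) = 18 + 6*(-8*l²) = 18 - 48*l²)
-787*F(D) = -787*(18 - 48*4²) = -787*(18 - 48*16) = -787*(18 - 768) = -787*(-750) = 590250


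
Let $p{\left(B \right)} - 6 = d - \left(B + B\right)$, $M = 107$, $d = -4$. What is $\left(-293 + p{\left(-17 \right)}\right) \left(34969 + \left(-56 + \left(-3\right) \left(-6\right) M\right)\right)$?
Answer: $-9467623$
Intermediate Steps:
$p{\left(B \right)} = 2 - 2 B$ ($p{\left(B \right)} = 6 - \left(4 + 2 B\right) = 2 - 2 B$)
$\left(-293 + p{\left(-17 \right)}\right) \left(34969 + \left(-56 + \left(-3\right) \left(-6\right) M\right)\right) = \left(-293 + \left(2 - -34\right)\right) \left(34969 - \left(56 - \left(-3\right) \left(-6\right) 107\right)\right) = \left(-293 + \left(2 + 34\right)\right) \left(34969 + \left(-56 + 18 \cdot 107\right)\right) = \left(-293 + 36\right) \left(34969 + \left(-56 + 1926\right)\right) = - 257 \left(34969 + 1870\right) = \left(-257\right) 36839 = -9467623$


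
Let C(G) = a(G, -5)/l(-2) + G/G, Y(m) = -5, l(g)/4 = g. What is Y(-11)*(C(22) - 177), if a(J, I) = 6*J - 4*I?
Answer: 975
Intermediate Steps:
l(g) = 4*g
a(J, I) = -4*I + 6*J
C(G) = -3/2 - 3*G/4 (C(G) = (-4*(-5) + 6*G)/((4*(-2))) + G/G = (20 + 6*G)/(-8) + 1 = (20 + 6*G)*(-⅛) + 1 = (-5/2 - 3*G/4) + 1 = -3/2 - 3*G/4)
Y(-11)*(C(22) - 177) = -5*((-3/2 - ¾*22) - 177) = -5*((-3/2 - 33/2) - 177) = -5*(-18 - 177) = -5*(-195) = 975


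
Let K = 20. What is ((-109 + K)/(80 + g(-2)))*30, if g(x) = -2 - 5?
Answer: -2670/73 ≈ -36.575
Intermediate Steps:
g(x) = -7
((-109 + K)/(80 + g(-2)))*30 = ((-109 + 20)/(80 - 7))*30 = -89/73*30 = -2670/73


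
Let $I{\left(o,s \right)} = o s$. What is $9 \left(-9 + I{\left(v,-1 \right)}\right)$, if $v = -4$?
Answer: $-45$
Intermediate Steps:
$9 \left(-9 + I{\left(v,-1 \right)}\right) = 9 \left(-9 - -4\right) = 9 \left(-9 + 4\right) = 9 \left(-5\right) = -45$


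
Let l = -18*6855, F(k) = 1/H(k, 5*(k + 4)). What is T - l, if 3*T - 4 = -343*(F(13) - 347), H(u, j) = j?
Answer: 41581232/255 ≈ 1.6306e+5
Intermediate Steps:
F(k) = 1/(20 + 5*k) (F(k) = 1/(5*(k + 4)) = 1/(5*(4 + k)) = 1/(20 + 5*k))
T = 10116782/255 (T = 4/3 + (-343*(1/(5*(4 + 13)) - 347))/3 = 4/3 + (-343*((1/5)/17 - 347))/3 = 4/3 + (-343*((1/5)*(1/17) - 347))/3 = 4/3 + (-343*(1/85 - 347))/3 = 4/3 + (-343*(-29494/85))/3 = 4/3 + (1/3)*(10116442/85) = 4/3 + 10116442/255 = 10116782/255 ≈ 39674.)
l = -123390
T - l = 10116782/255 - 1*(-123390) = 10116782/255 + 123390 = 41581232/255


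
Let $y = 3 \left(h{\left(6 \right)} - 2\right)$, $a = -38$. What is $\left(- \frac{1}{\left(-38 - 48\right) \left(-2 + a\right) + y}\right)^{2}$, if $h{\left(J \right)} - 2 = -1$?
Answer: $\frac{1}{11812969} \approx 8.4653 \cdot 10^{-8}$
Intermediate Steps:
$h{\left(J \right)} = 1$ ($h{\left(J \right)} = 2 - 1 = 1$)
$y = -3$ ($y = 3 \left(1 - 2\right) = 3 \left(-1\right) = -3$)
$\left(- \frac{1}{\left(-38 - 48\right) \left(-2 + a\right) + y}\right)^{2} = \left(- \frac{1}{\left(-38 - 48\right) \left(-2 - 38\right) - 3}\right)^{2} = \left(- \frac{1}{\left(-86\right) \left(-40\right) - 3}\right)^{2} = \left(- \frac{1}{3440 - 3}\right)^{2} = \left(- \frac{1}{3437}\right)^{2} = \frac{1}{11812969}$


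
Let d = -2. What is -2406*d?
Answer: 4812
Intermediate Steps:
-2406*d = -2406*(-2) = 4812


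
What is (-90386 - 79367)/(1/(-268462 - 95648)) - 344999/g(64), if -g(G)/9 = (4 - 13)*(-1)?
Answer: 5006510296229/81 ≈ 6.1809e+10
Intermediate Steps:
g(G) = -81 (g(G) = -9*(4 - 13)*(-1) = -(-81)*(-1) = -9*9 = -81)
(-90386 - 79367)/(1/(-268462 - 95648)) - 344999/g(64) = (-90386 - 79367)/(1/(-268462 - 95648)) - 344999/(-81) = -169753/(1/(-364110)) - 344999*(-1/81) = -169753/(-1/364110) + 344999/81 = -169753*(-364110) + 344999/81 = 61808764830 + 344999/81 = 5006510296229/81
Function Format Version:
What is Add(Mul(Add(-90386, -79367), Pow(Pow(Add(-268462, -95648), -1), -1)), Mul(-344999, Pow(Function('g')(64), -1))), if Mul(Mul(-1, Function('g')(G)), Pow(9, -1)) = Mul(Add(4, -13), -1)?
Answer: Rational(5006510296229, 81) ≈ 6.1809e+10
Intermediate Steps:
Function('g')(G) = -81 (Function('g')(G) = Mul(-9, Mul(Add(4, -13), -1)) = Mul(-9, Mul(-9, -1)) = Mul(-9, 9) = -81)
Add(Mul(Add(-90386, -79367), Pow(Pow(Add(-268462, -95648), -1), -1)), Mul(-344999, Pow(Function('g')(64), -1))) = Add(Mul(Add(-90386, -79367), Pow(Pow(Add(-268462, -95648), -1), -1)), Mul(-344999, Pow(-81, -1))) = Add(Mul(-169753, Pow(Pow(-364110, -1), -1)), Mul(-344999, Rational(-1, 81))) = Add(Mul(-169753, Pow(Rational(-1, 364110), -1)), Rational(344999, 81)) = Add(Mul(-169753, -364110), Rational(344999, 81)) = Add(61808764830, Rational(344999, 81)) = Rational(5006510296229, 81)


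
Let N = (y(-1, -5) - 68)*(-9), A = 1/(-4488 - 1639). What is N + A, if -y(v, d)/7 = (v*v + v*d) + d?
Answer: 4135724/6127 ≈ 675.00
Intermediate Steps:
A = -1/6127 (A = 1/(-6127) = -1/6127 ≈ -0.00016321)
y(v, d) = -7*d - 7*v² - 7*d*v (y(v, d) = -7*((v*v + v*d) + d) = -7*((v² + d*v) + d) = -7*(d + v² + d*v) = -7*d - 7*v² - 7*d*v)
N = 675 (N = ((-7*(-5) - 7*(-1)² - 7*(-5)*(-1)) - 68)*(-9) = ((35 - 7*1 - 35) - 68)*(-9) = ((35 - 7 - 35) - 68)*(-9) = (-7 - 68)*(-9) = -75*(-9) = 675)
N + A = 675 - 1/6127 = 4135724/6127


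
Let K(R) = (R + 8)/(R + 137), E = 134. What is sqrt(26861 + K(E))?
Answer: sqrt(1972737183)/271 ≈ 163.89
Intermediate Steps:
K(R) = (8 + R)/(137 + R)
sqrt(26861 + K(E)) = sqrt(26861 + (8 + 134)/(137 + 134)) = sqrt(26861 + 142/271) = sqrt(7279473/271) = sqrt(1972737183)/271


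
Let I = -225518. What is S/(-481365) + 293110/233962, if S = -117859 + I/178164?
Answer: 7512628856589407/5016257222628330 ≈ 1.4977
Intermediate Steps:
S = -10499228197/89082 (S = -117859 - 225518/178164 = -117859 - 225518*1/178164 = -117859 - 112759/89082 = -10499228197/89082 ≈ -1.1786e+5)
S/(-481365) + 293110/233962 = -10499228197/89082/(-481365) + 293110/233962 = -10499228197/89082*(-1/481365) + 293110*(1/233962) = 10499228197/42880956930 + 146555/116981 = 7512628856589407/5016257222628330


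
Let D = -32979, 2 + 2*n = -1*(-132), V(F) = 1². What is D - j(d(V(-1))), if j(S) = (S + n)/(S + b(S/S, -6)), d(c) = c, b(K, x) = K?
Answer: -33012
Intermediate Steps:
V(F) = 1
n = 65 (n = -1 + (-1*(-132))/2 = -1 + (½)*132 = -1 + 66 = 65)
j(S) = (65 + S)/(1 + S) (j(S) = (S + 65)/(S + S/S) = (65 + S)/(S + 1) = (65 + S)/(1 + S))
D - j(d(V(-1))) = -32979 - (65 + 1)/(1 + 1) = -32979 - 66/2 = -32979 - 1*33 = -32979 - 33 = -33012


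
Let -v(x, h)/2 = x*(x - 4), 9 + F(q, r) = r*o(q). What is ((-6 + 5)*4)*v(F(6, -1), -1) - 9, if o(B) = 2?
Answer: 1311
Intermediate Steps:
F(q, r) = -9 + 2*r (F(q, r) = -9 + r*2 = -9 + 2*r)
v(x, h) = -2*x*(-4 + x) (v(x, h) = -2*x*(x - 4) = -2*x*(-4 + x))
((-6 + 5)*4)*v(F(6, -1), -1) - 9 = ((-6 + 5)*4)*(2*(-9 + 2*(-1))*(4 - (-9 + 2*(-1)))) - 9 = (-1*4)*(2*(-9 - 2)*(4 - (-9 - 2))) - 9 = -8*(-11)*(4 - 1*(-11)) - 9 = -8*(-11)*(4 + 11) - 9 = -8*(-11)*15 - 9 = -4*(-330) - 9 = 1320 - 9 = 1311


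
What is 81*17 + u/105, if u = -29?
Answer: 144556/105 ≈ 1376.7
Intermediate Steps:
81*17 + u/105 = 81*17 - 29/105 = 1377 - 29*1/105 = 1377 - 29/105 = 144556/105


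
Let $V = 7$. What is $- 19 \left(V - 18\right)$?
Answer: $209$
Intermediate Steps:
$- 19 \left(V - 18\right) = - 19 \left(7 - 18\right) = \left(-19\right) \left(-11\right) = 209$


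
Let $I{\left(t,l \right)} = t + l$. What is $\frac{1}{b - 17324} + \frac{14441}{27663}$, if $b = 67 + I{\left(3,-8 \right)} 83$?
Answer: $\frac{255173689}{488860536} \approx 0.52198$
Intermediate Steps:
$I{\left(t,l \right)} = l + t$
$b = -348$ ($b = 67 + \left(-8 + 3\right) 83 = 67 - 415 = -348$)
$\frac{1}{b - 17324} + \frac{14441}{27663} = \frac{1}{-348 - 17324} + \frac{14441}{27663} = \frac{1}{-17672} + 14441 \cdot \frac{1}{27663} = - \frac{1}{17672} + \frac{14441}{27663} = \frac{255173689}{488860536}$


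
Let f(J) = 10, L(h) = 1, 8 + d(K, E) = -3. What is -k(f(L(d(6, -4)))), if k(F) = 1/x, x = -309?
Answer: 1/309 ≈ 0.0032362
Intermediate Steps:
d(K, E) = -11 (d(K, E) = -8 - 3 = -11)
k(F) = -1/309 (k(F) = 1/(-309) = -1/309)
-k(f(L(d(6, -4)))) = -1*(-1/309) = 1/309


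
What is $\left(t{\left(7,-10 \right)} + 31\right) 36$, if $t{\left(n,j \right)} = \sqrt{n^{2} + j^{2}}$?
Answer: $1116 + 36 \sqrt{149} \approx 1555.4$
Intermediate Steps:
$t{\left(n,j \right)} = \sqrt{j^{2} + n^{2}}$
$\left(t{\left(7,-10 \right)} + 31\right) 36 = \left(\sqrt{\left(-10\right)^{2} + 7^{2}} + 31\right) 36 = \left(\sqrt{100 + 49} + 31\right) 36 = \left(\sqrt{149} + 31\right) 36 = \left(31 + \sqrt{149}\right) 36 = 1116 + 36 \sqrt{149}$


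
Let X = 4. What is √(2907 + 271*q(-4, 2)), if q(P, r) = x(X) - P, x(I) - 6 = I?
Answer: √6701 ≈ 81.860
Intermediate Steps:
x(I) = 6 + I
q(P, r) = 10 - P (q(P, r) = (6 + 4) - P = 10 - P)
√(2907 + 271*q(-4, 2)) = √(2907 + 271*(10 - 1*(-4))) = √(2907 + 271*(10 + 4)) = √(2907 + 271*14) = √(2907 + 3794) = √6701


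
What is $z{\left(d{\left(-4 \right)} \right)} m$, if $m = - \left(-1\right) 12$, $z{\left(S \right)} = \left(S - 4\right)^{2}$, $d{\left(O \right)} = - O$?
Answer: $0$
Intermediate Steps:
$z{\left(S \right)} = \left(-4 + S\right)^{2}$
$m = 12$ ($m = \left(-1\right) \left(-12\right) = 12$)
$z{\left(d{\left(-4 \right)} \right)} m = \left(-4 - -4\right)^{2} \cdot 12 = \left(-4 + 4\right)^{2} \cdot 12 = 0^{2} \cdot 12 = 0 \cdot 12 = 0$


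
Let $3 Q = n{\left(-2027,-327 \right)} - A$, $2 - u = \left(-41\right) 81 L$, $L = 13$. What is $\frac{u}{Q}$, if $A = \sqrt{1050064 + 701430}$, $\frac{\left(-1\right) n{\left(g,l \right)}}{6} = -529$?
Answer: $\frac{205556175}{4161391} + \frac{129525 \sqrt{1751494}}{8322782} \approx 69.992$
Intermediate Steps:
$n{\left(g,l \right)} = 3174$ ($n{\left(g,l \right)} = \left(-6\right) \left(-529\right) = 3174$)
$A = \sqrt{1751494} \approx 1323.4$
$u = 43175$ ($u = 2 - \left(-41\right) 81 \cdot 13 = 2 - \left(-3321\right) 13 = 2 - -43173 = 2 + 43173 = 43175$)
$Q = 1058 - \frac{\sqrt{1751494}}{3}$ ($Q = \frac{3174 - \sqrt{1751494}}{3} = 1058 - \frac{\sqrt{1751494}}{3} \approx 616.85$)
$\frac{u}{Q} = \frac{43175}{1058 - \frac{\sqrt{1751494}}{3}}$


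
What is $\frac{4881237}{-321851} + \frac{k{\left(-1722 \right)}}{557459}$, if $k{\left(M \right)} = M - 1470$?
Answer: $- \frac{388873835025}{25631248087} \approx -15.172$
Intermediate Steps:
$k{\left(M \right)} = -1470 + M$ ($k{\left(M \right)} = M - 1470 = -1470 + M$)
$\frac{4881237}{-321851} + \frac{k{\left(-1722 \right)}}{557459} = \frac{4881237}{-321851} + \frac{-1470 - 1722}{557459} = 4881237 \left(- \frac{1}{321851}\right) - \frac{456}{79637} = - \frac{4881237}{321851} - \frac{456}{79637} = - \frac{388873835025}{25631248087}$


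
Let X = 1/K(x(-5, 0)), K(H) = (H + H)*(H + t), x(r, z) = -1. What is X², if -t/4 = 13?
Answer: 1/11236 ≈ 8.9000e-5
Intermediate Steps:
t = -52 (t = -4*13 = -52)
K(H) = 2*H*(-52 + H) (K(H) = (H + H)*(H - 52) = (2*H)*(-52 + H) = 2*H*(-52 + H))
X = 1/106 (X = 1/(2*(-1)*(-52 - 1)) = 1/(2*(-1)*(-53)) = 1/106 ≈ 0.0094340)
X² = (1/106)² = 1/11236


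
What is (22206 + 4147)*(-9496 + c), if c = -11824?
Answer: -561845960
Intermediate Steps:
(22206 + 4147)*(-9496 + c) = (22206 + 4147)*(-9496 - 11824) = 26353*(-21320) = -561845960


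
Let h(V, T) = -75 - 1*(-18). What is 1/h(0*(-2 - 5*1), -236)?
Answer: -1/57 ≈ -0.017544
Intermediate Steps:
h(V, T) = -57 (h(V, T) = -75 + 18 = -57)
1/h(0*(-2 - 5*1), -236) = 1/(-57) = -1/57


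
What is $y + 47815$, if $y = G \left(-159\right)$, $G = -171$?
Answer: $75004$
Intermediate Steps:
$y = 27189$ ($y = \left(-171\right) \left(-159\right) = 27189$)
$y + 47815 = 27189 + 47815 = 75004$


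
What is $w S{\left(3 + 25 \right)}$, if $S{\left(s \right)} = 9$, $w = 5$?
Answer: $45$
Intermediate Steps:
$w S{\left(3 + 25 \right)} = 5 \cdot 9 = 45$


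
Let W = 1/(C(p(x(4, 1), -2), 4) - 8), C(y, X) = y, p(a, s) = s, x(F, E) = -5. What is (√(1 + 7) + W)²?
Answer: 801/100 - 2*√2/5 ≈ 7.4443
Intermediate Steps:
W = -⅒ (W = 1/(-2 - 8) = 1/(-10) = -⅒ ≈ -0.10000)
(√(1 + 7) + W)² = (√(1 + 7) - ⅒)² = (√8 - ⅒)² = (2*√2 - ⅒)² = (-⅒ + 2*√2)²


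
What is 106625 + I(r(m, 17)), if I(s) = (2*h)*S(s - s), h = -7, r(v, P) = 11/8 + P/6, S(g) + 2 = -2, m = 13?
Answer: 106681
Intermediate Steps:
S(g) = -4 (S(g) = -2 - 2 = -4)
r(v, P) = 11/8 + P/6 (r(v, P) = 11*(⅛) + P*(⅙) = 11/8 + P/6)
I(s) = 56 (I(s) = (2*(-7))*(-4) = -14*(-4) = 56)
106625 + I(r(m, 17)) = 106625 + 56 = 106681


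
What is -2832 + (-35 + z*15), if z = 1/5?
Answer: -2864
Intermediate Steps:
z = ⅕ ≈ 0.20000
-2832 + (-35 + z*15) = -2832 + (-35 + (⅕)*15) = -2832 + (-35 + 3) = -2832 - 32 = -2864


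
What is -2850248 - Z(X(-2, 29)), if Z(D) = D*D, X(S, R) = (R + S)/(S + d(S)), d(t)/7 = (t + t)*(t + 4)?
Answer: -9588235001/3364 ≈ -2.8502e+6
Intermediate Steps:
d(t) = 14*t*(4 + t) (d(t) = 7*((t + t)*(t + 4)) = 7*((2*t)*(4 + t)) = 7*(2*t*(4 + t)) = 14*t*(4 + t))
X(S, R) = (R + S)/(S + 14*S*(4 + S))
Z(D) = D²
-2850248 - Z(X(-2, 29)) = -2850248 - ((29 - 2)/((-2)*(57 + 14*(-2))))² = -2850248 - (-½*27/(57 - 28))² = -2850248 - (-½*27/29)² = -2850248 - (-½*1/29*27)² = -2850248 - (-27/58)² = -2850248 - 1*729/3364 = -2850248 - 729/3364 = -9588235001/3364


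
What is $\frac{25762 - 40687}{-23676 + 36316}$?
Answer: $- \frac{2985}{2528} \approx -1.1808$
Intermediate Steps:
$\frac{25762 - 40687}{-23676 + 36316} = - \frac{14925}{12640} = \left(-14925\right) \frac{1}{12640} = - \frac{2985}{2528}$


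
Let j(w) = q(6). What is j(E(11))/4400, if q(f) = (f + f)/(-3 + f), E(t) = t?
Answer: 1/1100 ≈ 0.00090909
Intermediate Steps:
q(f) = 2*f/(-3 + f) (q(f) = (2*f)/(-3 + f) = 2*f/(-3 + f))
j(w) = 4 (j(w) = 2*6/(-3 + 6) = 2*6/3 = 2*6*(⅓) = 4)
j(E(11))/4400 = 4/4400 = 4*(1/4400) = 1/1100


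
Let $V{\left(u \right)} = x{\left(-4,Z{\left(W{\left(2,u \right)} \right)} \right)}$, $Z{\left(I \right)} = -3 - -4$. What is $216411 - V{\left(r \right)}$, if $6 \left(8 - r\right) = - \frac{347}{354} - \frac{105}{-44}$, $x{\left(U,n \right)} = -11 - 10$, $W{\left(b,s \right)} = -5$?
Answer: $216432$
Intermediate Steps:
$Z{\left(I \right)} = 1$ ($Z{\left(I \right)} = -3 + 4 = 1$)
$x{\left(U,n \right)} = -21$
$r = \frac{362873}{46728}$ ($r = 8 - \frac{- \frac{347}{354} - \frac{105}{-44}}{6} = 8 - \frac{\left(-347\right) \frac{1}{354} - - \frac{105}{44}}{6} = 8 - \frac{- \frac{347}{354} + \frac{105}{44}}{6} = 8 - \frac{10951}{46728} = \frac{362873}{46728} \approx 7.7656$)
$V{\left(u \right)} = -21$
$216411 - V{\left(r \right)} = 216411 - -21 = 216411 + 21 = 216432$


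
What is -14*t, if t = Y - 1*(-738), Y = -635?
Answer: -1442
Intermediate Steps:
t = 103 (t = -635 - 1*(-738) = -635 + 738 = 103)
-14*t = -14*103 = -1442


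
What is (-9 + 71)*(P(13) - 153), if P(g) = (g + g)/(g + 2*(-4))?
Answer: -45818/5 ≈ -9163.6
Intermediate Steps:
P(g) = 2*g/(-8 + g) (P(g) = (2*g)/(g - 8) = (2*g)/(-8 + g) = 2*g/(-8 + g))
(-9 + 71)*(P(13) - 153) = (-9 + 71)*(2*13/(-8 + 13) - 153) = 62*(2*13/5 - 153) = 62*(2*13*(⅕) - 153) = 62*(26/5 - 153) = 62*(-739/5) = -45818/5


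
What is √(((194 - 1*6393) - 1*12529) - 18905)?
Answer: I*√37633 ≈ 193.99*I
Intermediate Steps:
√(((194 - 1*6393) - 1*12529) - 18905) = √(((194 - 6393) - 12529) - 18905) = √((-6199 - 12529) - 18905) = √(-18728 - 18905) = √(-37633) = I*√37633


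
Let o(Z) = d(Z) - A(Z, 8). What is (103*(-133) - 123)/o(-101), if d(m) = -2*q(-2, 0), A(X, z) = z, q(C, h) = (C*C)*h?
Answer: 6911/4 ≈ 1727.8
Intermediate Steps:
q(C, h) = h*C² (q(C, h) = C²*h = h*C²)
d(m) = 0 (d(m) = -0*(-2)² = -0*4 = -2*0 = 0)
o(Z) = -8 (o(Z) = 0 - 1*8 = 0 - 8 = -8)
(103*(-133) - 123)/o(-101) = (103*(-133) - 123)/(-8) = (-13699 - 123)*(-⅛) = -13822*(-⅛) = 6911/4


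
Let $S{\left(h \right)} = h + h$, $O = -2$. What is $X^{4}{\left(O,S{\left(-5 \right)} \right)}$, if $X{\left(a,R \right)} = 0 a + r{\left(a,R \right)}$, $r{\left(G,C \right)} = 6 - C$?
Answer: $65536$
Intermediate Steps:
$S{\left(h \right)} = 2 h$
$X{\left(a,R \right)} = 6 - R$ ($X{\left(a,R \right)} = 0 a - \left(-6 + R\right) = 0 - \left(-6 + R\right) = 6 - R$)
$X^{4}{\left(O,S{\left(-5 \right)} \right)} = \left(6 - 2 \left(-5\right)\right)^{4} = \left(6 - -10\right)^{4} = \left(6 + 10\right)^{4} = 16^{4} = 65536$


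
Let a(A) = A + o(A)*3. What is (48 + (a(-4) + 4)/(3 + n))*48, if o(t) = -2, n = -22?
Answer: 44064/19 ≈ 2319.2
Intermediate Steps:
a(A) = -6 + A (a(A) = A - 2*3 = A - 6 = -6 + A)
(48 + (a(-4) + 4)/(3 + n))*48 = (48 + ((-6 - 4) + 4)/(3 - 22))*48 = (48 + (-10 + 4)/(-19))*48 = (48 - 6*(-1/19))*48 = (48 + 6/19)*48 = (918/19)*48 = 44064/19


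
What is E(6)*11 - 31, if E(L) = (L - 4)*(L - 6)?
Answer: -31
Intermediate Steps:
E(L) = (-6 + L)*(-4 + L) (E(L) = (-4 + L)*(-6 + L) = (-6 + L)*(-4 + L))
E(6)*11 - 31 = (24 + 6² - 10*6)*11 - 31 = (24 + 36 - 60)*11 - 31 = 0*11 - 31 = 0 - 31 = -31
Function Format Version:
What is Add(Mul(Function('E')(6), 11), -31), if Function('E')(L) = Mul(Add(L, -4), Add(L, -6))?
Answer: -31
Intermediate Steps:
Function('E')(L) = Mul(Add(-6, L), Add(-4, L)) (Function('E')(L) = Mul(Add(-4, L), Add(-6, L)) = Mul(Add(-6, L), Add(-4, L)))
Add(Mul(Function('E')(6), 11), -31) = Add(Mul(Add(24, Pow(6, 2), Mul(-10, 6)), 11), -31) = Add(Mul(Add(24, 36, -60), 11), -31) = Add(Mul(0, 11), -31) = Add(0, -31) = -31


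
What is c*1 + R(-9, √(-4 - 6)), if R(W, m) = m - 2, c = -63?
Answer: -65 + I*√10 ≈ -65.0 + 3.1623*I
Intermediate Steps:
R(W, m) = -2 + m
c*1 + R(-9, √(-4 - 6)) = -63*1 + (-2 + √(-4 - 6)) = -63 + (-2 + √(-10)) = -63 + (-2 + I*√10) = -65 + I*√10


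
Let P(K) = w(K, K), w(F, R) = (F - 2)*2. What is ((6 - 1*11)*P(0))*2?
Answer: 40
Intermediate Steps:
w(F, R) = -4 + 2*F (w(F, R) = (-2 + F)*2 = -4 + 2*F)
P(K) = -4 + 2*K
((6 - 1*11)*P(0))*2 = ((6 - 1*11)*(-4 + 2*0))*2 = ((6 - 11)*(-4 + 0))*2 = -5*(-4)*2 = 20*2 = 40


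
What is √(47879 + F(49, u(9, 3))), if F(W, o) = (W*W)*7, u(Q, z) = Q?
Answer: √64686 ≈ 254.33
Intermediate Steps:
F(W, o) = 7*W² (F(W, o) = W²*7 = 7*W²)
√(47879 + F(49, u(9, 3))) = √(47879 + 7*49²) = √(47879 + 7*2401) = √(47879 + 16807) = √64686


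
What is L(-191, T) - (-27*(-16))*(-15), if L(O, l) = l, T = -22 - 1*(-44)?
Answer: 6502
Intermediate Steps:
T = 22 (T = -22 + 44 = 22)
L(-191, T) - (-27*(-16))*(-15) = 22 - (-27*(-16))*(-15) = 22 - 432*(-15) = 22 - 1*(-6480) = 22 + 6480 = 6502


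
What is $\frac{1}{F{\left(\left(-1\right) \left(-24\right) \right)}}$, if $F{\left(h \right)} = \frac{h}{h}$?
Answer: $1$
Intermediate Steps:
$F{\left(h \right)} = 1$
$\frac{1}{F{\left(\left(-1\right) \left(-24\right) \right)}} = 1^{-1} = 1$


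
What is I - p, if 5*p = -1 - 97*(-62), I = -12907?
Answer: -70548/5 ≈ -14110.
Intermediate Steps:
p = 6013/5 (p = (-1 - 97*(-62))/5 = (-1 + 6014)/5 = (1/5)*6013 = 6013/5 ≈ 1202.6)
I - p = -12907 - 1*6013/5 = -12907 - 6013/5 = -70548/5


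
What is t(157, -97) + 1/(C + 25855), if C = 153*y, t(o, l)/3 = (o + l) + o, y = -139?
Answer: 2986789/4588 ≈ 651.00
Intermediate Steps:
t(o, l) = 3*l + 6*o (t(o, l) = 3*((o + l) + o) = 3*((l + o) + o) = 3*(l + 2*o) = 3*l + 6*o)
C = -21267 (C = 153*(-139) = -21267)
t(157, -97) + 1/(C + 25855) = (3*(-97) + 6*157) + 1/(-21267 + 25855) = (-291 + 942) + 1/4588 = 651 + 1/4588 = 2986789/4588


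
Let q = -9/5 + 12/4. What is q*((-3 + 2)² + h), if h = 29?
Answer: 36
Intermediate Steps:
q = 6/5 (q = -9*⅕ + 12*(¼) = -9/5 + 3 = 6/5 ≈ 1.2000)
q*((-3 + 2)² + h) = 6*((-3 + 2)² + 29)/5 = 6*((-1)² + 29)/5 = 6*(1 + 29)/5 = (6/5)*30 = 36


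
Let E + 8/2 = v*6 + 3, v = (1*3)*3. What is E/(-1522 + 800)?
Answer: -53/722 ≈ -0.073407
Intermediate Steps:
v = 9 (v = 3*3 = 9)
E = 53 (E = -4 + (9*6 + 3) = -4 + (54 + 3) = -4 + 57 = 53)
E/(-1522 + 800) = 53/(-1522 + 800) = 53/(-722) = 53*(-1/722) = -53/722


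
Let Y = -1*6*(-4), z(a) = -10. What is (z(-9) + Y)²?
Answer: 196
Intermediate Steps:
Y = 24 (Y = -6*(-4) = 24)
(z(-9) + Y)² = (-10 + 24)² = 14² = 196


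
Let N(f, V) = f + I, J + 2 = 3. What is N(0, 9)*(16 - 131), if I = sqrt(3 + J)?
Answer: -230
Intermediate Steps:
J = 1 (J = -2 + 3 = 1)
I = 2 (I = sqrt(3 + 1) = sqrt(4) = 2)
N(f, V) = 2 + f (N(f, V) = f + 2 = 2 + f)
N(0, 9)*(16 - 131) = (2 + 0)*(16 - 131) = 2*(-115) = -230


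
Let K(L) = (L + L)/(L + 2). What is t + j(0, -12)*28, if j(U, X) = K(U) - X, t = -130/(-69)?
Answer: 23314/69 ≈ 337.88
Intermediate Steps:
t = 130/69 (t = -130*(-1/69) = 130/69 ≈ 1.8841)
K(L) = 2*L/(2 + L) (K(L) = (2*L)/(2 + L) = 2*L/(2 + L))
j(U, X) = -X + 2*U/(2 + U) (j(U, X) = 2*U/(2 + U) - X = -X + 2*U/(2 + U))
t + j(0, -12)*28 = 130/69 + ((2*0 - 1*(-12)*(2 + 0))/(2 + 0))*28 = 130/69 + ((0 - 1*(-12)*2)/2)*28 = 130/69 + ((0 + 24)/2)*28 = 130/69 + ((1/2)*24)*28 = 130/69 + 12*28 = 130/69 + 336 = 23314/69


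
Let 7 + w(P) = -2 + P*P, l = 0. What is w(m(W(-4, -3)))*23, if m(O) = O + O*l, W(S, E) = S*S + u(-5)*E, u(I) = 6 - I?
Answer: 6440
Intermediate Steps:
W(S, E) = S² + 11*E (W(S, E) = S*S + (6 - 1*(-5))*E = S² + (6 + 5)*E = S² + 11*E)
m(O) = O (m(O) = O + O*0 = O + 0 = O)
w(P) = -9 + P² (w(P) = -7 + (-2 + P*P) = -7 + (-2 + P²) = -9 + P²)
w(m(W(-4, -3)))*23 = (-9 + ((-4)² + 11*(-3))²)*23 = (-9 + (16 - 33)²)*23 = (-9 + (-17)²)*23 = (-9 + 289)*23 = 280*23 = 6440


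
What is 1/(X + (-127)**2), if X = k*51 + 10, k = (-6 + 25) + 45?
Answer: 1/19403 ≈ 5.1538e-5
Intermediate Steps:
k = 64 (k = 19 + 45 = 64)
X = 3274 (X = 64*51 + 10 = 3264 + 10 = 3274)
1/(X + (-127)**2) = 1/(3274 + (-127)**2) = 1/(3274 + 16129) = 1/19403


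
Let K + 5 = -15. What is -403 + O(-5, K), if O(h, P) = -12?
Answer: -415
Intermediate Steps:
K = -20 (K = -5 - 15 = -20)
-403 + O(-5, K) = -403 - 12 = -415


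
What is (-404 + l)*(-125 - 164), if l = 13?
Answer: 112999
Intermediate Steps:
(-404 + l)*(-125 - 164) = (-404 + 13)*(-125 - 164) = -391*(-289) = 112999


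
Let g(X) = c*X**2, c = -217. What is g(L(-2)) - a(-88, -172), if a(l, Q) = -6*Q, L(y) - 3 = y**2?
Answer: -11665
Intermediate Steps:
L(y) = 3 + y**2
g(X) = -217*X**2
g(L(-2)) - a(-88, -172) = -217*(3 + (-2)**2)**2 - (-6)*(-172) = -217*(3 + 4)**2 - 1*1032 = -217*7**2 - 1032 = -217*49 - 1032 = -10633 - 1032 = -11665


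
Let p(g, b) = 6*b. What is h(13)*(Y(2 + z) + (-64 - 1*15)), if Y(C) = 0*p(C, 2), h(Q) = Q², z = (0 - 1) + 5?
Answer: -13351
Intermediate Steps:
z = 4 (z = -1 + 5 = 4)
Y(C) = 0 (Y(C) = 0*(6*2) = 0*12 = 0)
h(13)*(Y(2 + z) + (-64 - 1*15)) = 13²*(0 + (-64 - 1*15)) = 169*(0 + (-64 - 15)) = 169*(0 - 79) = 169*(-79) = -13351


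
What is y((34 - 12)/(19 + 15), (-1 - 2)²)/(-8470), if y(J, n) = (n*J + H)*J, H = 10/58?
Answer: -1478/3226685 ≈ -0.00045806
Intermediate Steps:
H = 5/29 (H = 10*(1/58) = 5/29 ≈ 0.17241)
y(J, n) = J*(5/29 + J*n) (y(J, n) = (n*J + 5/29)*J = (J*n + 5/29)*J = (5/29 + J*n)*J = J*(5/29 + J*n))
y((34 - 12)/(19 + 15), (-1 - 2)²)/(-8470) = (((34 - 12)/(19 + 15))*(5 + 29*((34 - 12)/(19 + 15))*(-1 - 2)²)/29)/(-8470) = ((22/34)*(5 + 29*(22/34)*(-3)²)/29)*(-1/8470) = ((22*(1/34))*(5 + 29*(22*(1/34))*9)/29)*(-1/8470) = ((1/29)*(11/17)*(5 + 29*(11/17)*9))*(-1/8470) = ((1/29)*(11/17)*(5 + 2871/17))*(-1/8470) = ((1/29)*(11/17)*(2956/17))*(-1/8470) = (32516/8381)*(-1/8470) = -1478/3226685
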